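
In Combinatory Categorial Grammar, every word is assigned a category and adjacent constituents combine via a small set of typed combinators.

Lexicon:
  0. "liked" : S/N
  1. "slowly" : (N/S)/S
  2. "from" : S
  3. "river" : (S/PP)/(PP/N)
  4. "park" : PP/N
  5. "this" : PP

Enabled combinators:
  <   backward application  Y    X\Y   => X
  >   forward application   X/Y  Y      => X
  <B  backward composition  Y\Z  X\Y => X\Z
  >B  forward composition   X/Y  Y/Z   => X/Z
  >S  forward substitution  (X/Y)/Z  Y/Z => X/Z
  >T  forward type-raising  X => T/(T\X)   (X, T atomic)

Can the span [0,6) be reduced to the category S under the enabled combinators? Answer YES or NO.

YES

[0,6] S   >
  [0,1] "liked" : S/N
  [1,6] N   >
    [1,3] N/S   >
      [1,2] "slowly" : (N/S)/S
      [2,3] "from" : S
    [3,6] S   >
      [3,5] S/PP   >
        [3,4] "river" : (S/PP)/(PP/N)
        [4,5] "park" : PP/N
      [5,6] "this" : PP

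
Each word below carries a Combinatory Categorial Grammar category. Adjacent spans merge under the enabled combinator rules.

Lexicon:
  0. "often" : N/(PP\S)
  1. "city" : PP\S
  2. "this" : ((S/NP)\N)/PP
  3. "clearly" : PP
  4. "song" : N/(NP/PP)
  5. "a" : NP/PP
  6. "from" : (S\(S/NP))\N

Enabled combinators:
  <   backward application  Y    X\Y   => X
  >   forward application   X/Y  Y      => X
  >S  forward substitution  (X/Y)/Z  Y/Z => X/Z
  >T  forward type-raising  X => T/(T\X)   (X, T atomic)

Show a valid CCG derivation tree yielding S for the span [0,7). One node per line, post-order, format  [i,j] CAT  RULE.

[0,7] S   <
  [0,4] S/NP   <
    [0,2] N   >
      [0,1] "often" : N/(PP\S)
      [1,2] "city" : PP\S
    [2,4] (S/NP)\N   >
      [2,3] "this" : ((S/NP)\N)/PP
      [3,4] "clearly" : PP
  [4,7] S\(S/NP)   <
    [4,6] N   >
      [4,5] "song" : N/(NP/PP)
      [5,6] "a" : NP/PP
    [6,7] "from" : (S\(S/NP))\N

[0,1] N/(PP\S)  lex  "often"
[1,2] PP\S  lex  "city"
[0,2] N  >  k=1
[2,3] ((S/NP)\N)/PP  lex  "this"
[3,4] PP  lex  "clearly"
[2,4] (S/NP)\N  >  k=3
[0,4] S/NP  <  k=2
[4,5] N/(NP/PP)  lex  "song"
[5,6] NP/PP  lex  "a"
[4,6] N  >  k=5
[6,7] (S\(S/NP))\N  lex  "from"
[4,7] S\(S/NP)  <  k=6
[0,7] S  <  k=4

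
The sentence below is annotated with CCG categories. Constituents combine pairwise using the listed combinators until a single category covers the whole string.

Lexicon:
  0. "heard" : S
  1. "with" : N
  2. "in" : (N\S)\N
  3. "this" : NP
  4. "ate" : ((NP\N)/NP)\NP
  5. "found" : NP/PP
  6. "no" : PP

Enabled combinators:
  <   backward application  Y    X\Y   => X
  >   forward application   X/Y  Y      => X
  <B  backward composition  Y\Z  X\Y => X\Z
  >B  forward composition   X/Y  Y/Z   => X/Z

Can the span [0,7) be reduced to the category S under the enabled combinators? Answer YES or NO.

S N (N\S)\N NP ((NP\N)/NP)\NP NP/PP PP
CKY chart[0,7] = {NP}; S ∉ chart

NO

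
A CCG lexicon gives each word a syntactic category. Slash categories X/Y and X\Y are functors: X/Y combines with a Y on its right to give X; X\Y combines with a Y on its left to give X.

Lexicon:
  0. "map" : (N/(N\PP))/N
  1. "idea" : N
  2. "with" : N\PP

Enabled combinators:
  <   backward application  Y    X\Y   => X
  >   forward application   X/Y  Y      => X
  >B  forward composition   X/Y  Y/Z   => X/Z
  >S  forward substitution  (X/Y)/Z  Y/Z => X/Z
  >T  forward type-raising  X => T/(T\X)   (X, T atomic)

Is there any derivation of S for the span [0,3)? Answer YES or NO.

(N/(N\PP))/N N N\PP
CKY chart[0,3] = {N, N/(N\N), NP/(NP\N), PP/(PP\N), S/(S\N)}; S ∉ chart

NO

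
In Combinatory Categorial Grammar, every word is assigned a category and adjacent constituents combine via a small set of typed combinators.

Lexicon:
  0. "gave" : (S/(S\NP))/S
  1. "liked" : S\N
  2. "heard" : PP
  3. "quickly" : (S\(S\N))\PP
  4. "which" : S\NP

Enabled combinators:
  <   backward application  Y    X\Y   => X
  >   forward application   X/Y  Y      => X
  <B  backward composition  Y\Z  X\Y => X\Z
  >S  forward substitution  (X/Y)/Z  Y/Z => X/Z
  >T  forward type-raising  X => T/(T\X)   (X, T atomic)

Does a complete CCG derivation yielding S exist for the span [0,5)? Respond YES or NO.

YES

[0,5] S   >
  [0,4] S/(S\NP)   >
    [0,1] "gave" : (S/(S\NP))/S
    [1,4] S   <
      [1,2] "liked" : S\N
      [2,4] S\(S\N)   <
        [2,3] "heard" : PP
        [3,4] "quickly" : (S\(S\N))\PP
  [4,5] "which" : S\NP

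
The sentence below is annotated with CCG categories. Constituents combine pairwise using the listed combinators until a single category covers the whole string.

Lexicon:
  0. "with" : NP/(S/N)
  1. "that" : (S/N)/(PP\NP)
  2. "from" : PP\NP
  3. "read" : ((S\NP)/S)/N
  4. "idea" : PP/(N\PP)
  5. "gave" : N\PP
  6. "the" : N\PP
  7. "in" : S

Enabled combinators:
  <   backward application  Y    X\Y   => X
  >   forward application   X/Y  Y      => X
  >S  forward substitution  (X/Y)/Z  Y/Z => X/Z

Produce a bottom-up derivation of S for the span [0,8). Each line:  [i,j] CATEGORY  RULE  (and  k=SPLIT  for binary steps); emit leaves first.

[0,8] S   <
  [0,3] NP   >
    [0,1] "with" : NP/(S/N)
    [1,3] S/N   >
      [1,2] "that" : (S/N)/(PP\NP)
      [2,3] "from" : PP\NP
  [3,8] S\NP   >
    [3,7] (S\NP)/S   >
      [3,4] "read" : ((S\NP)/S)/N
      [4,7] N   <
        [4,6] PP   >
          [4,5] "idea" : PP/(N\PP)
          [5,6] "gave" : N\PP
        [6,7] "the" : N\PP
    [7,8] "in" : S

[0,1] NP/(S/N)  lex  "with"
[1,2] (S/N)/(PP\NP)  lex  "that"
[2,3] PP\NP  lex  "from"
[1,3] S/N  >  k=2
[0,3] NP  >  k=1
[3,4] ((S\NP)/S)/N  lex  "read"
[4,5] PP/(N\PP)  lex  "idea"
[5,6] N\PP  lex  "gave"
[4,6] PP  >  k=5
[6,7] N\PP  lex  "the"
[4,7] N  <  k=6
[3,7] (S\NP)/S  >  k=4
[7,8] S  lex  "in"
[3,8] S\NP  >  k=7
[0,8] S  <  k=3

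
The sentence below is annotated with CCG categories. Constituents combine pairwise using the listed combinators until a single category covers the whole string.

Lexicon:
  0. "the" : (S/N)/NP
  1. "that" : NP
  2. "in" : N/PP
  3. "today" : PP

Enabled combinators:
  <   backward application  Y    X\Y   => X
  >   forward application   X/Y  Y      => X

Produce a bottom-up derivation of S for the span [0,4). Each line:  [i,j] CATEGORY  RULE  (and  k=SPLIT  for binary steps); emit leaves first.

[0,1] (S/N)/NP  lex  "the"
[1,2] NP  lex  "that"
[0,2] S/N  >  k=1
[2,3] N/PP  lex  "in"
[3,4] PP  lex  "today"
[2,4] N  >  k=3
[0,4] S  >  k=2

[0,4] S   >
  [0,2] S/N   >
    [0,1] "the" : (S/N)/NP
    [1,2] "that" : NP
  [2,4] N   >
    [2,3] "in" : N/PP
    [3,4] "today" : PP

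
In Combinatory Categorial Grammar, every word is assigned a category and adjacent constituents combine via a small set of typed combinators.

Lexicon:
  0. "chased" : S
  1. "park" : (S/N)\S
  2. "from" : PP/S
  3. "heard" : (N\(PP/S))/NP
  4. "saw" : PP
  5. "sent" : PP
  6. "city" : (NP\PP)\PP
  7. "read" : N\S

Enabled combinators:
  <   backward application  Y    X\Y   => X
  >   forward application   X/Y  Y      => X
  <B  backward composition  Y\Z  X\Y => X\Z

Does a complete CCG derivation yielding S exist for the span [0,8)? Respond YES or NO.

NO

S (S/N)\S PP/S (N\(PP/S))/NP PP PP (NP\PP)\PP N\S
CKY chart[0,8] = {N}; S ∉ chart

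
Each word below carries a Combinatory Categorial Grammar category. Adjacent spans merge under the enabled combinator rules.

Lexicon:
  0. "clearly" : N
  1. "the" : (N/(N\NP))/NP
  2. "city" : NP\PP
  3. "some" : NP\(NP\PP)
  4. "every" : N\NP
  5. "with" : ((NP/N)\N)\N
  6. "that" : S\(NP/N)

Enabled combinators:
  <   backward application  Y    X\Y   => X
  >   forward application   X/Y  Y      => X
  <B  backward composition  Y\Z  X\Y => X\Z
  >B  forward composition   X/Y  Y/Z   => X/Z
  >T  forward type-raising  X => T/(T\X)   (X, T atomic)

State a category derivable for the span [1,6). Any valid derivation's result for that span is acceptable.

(NP/N)\N

[0,7] S   <
  [0,1] "clearly" : N
  [1,7] S\N   <B
    [1,6] (NP/N)\N   <
      [1,5] N   >
        [1,4] N/(N\NP)   >
          [1,2] "the" : (N/(N\NP))/NP
          [2,4] NP   <
            [2,3] "city" : NP\PP
            [3,4] "some" : NP\(NP\PP)
        [4,5] "every" : N\NP
      [5,6] "with" : ((NP/N)\N)\N
    [6,7] "that" : S\(NP/N)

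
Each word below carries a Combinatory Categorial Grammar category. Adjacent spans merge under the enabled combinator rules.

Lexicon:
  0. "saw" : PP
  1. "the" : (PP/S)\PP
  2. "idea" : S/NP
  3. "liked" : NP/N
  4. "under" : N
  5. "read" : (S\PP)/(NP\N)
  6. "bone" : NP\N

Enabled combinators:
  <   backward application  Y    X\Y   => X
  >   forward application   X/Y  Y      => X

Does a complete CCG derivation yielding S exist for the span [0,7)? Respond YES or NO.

[0,7] S   <
  [0,5] PP   >
    [0,2] PP/S   <
      [0,1] "saw" : PP
      [1,2] "the" : (PP/S)\PP
    [2,5] S   >
      [2,3] "idea" : S/NP
      [3,5] NP   >
        [3,4] "liked" : NP/N
        [4,5] "under" : N
  [5,7] S\PP   >
    [5,6] "read" : (S\PP)/(NP\N)
    [6,7] "bone" : NP\N

YES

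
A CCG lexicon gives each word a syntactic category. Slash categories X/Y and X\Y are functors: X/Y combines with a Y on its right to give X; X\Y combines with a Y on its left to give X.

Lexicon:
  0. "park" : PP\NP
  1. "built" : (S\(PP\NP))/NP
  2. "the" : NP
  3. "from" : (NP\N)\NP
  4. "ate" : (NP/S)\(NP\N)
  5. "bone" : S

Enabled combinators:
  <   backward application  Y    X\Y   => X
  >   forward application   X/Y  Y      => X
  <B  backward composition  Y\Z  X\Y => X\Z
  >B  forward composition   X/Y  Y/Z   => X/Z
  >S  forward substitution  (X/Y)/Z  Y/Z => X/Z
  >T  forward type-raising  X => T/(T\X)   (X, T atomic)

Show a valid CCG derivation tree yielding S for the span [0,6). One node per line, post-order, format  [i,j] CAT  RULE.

[0,6] S   <
  [0,1] "park" : PP\NP
  [1,6] S\(PP\NP)   >
    [1,2] "built" : (S\(PP\NP))/NP
    [2,6] NP   >
      [2,5] NP/S   <
        [2,4] NP\N   <
          [2,3] "the" : NP
          [3,4] "from" : (NP\N)\NP
        [4,5] "ate" : (NP/S)\(NP\N)
      [5,6] "bone" : S

[0,1] PP\NP  lex  "park"
[1,2] (S\(PP\NP))/NP  lex  "built"
[2,3] NP  lex  "the"
[3,4] (NP\N)\NP  lex  "from"
[2,4] NP\N  <  k=3
[4,5] (NP/S)\(NP\N)  lex  "ate"
[2,5] NP/S  <  k=4
[5,6] S  lex  "bone"
[2,6] NP  >  k=5
[1,6] S\(PP\NP)  >  k=2
[0,6] S  <  k=1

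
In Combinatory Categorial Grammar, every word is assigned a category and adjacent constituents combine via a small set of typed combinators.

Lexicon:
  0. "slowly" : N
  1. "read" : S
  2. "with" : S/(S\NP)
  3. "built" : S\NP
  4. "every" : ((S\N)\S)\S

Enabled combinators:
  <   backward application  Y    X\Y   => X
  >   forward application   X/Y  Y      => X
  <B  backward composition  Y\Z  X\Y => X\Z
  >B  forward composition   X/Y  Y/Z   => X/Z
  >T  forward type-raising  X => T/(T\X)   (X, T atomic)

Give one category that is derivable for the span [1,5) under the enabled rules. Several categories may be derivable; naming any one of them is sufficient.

[0,5] S   <
  [0,1] "slowly" : N
  [1,5] S\N   <
    [1,2] "read" : S
    [2,5] (S\N)\S   <
      [2,4] S   >
        [2,3] "with" : S/(S\NP)
        [3,4] "built" : S\NP
      [4,5] "every" : ((S\N)\S)\S

S\N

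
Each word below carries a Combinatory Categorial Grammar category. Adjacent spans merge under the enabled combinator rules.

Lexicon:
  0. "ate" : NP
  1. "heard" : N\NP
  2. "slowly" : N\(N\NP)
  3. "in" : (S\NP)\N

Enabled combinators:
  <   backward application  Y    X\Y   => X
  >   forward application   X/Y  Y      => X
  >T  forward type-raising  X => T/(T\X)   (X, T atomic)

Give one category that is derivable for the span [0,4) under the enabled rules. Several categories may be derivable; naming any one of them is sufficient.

S

[0,4] S   >
  [0,1] S/(S\NP)   >T
    [0,1] "ate" : NP
  [1,4] S\NP   <
    [1,3] N   <
      [1,2] "heard" : N\NP
      [2,3] "slowly" : N\(N\NP)
    [3,4] "in" : (S\NP)\N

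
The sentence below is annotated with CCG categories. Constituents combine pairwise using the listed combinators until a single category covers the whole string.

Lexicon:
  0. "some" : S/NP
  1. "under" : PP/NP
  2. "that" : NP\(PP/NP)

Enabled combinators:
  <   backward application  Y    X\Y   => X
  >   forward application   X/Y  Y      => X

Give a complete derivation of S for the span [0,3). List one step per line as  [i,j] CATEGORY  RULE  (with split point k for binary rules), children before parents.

[0,1] S/NP  lex  "some"
[1,2] PP/NP  lex  "under"
[2,3] NP\(PP/NP)  lex  "that"
[1,3] NP  <  k=2
[0,3] S  >  k=1

[0,3] S   >
  [0,1] "some" : S/NP
  [1,3] NP   <
    [1,2] "under" : PP/NP
    [2,3] "that" : NP\(PP/NP)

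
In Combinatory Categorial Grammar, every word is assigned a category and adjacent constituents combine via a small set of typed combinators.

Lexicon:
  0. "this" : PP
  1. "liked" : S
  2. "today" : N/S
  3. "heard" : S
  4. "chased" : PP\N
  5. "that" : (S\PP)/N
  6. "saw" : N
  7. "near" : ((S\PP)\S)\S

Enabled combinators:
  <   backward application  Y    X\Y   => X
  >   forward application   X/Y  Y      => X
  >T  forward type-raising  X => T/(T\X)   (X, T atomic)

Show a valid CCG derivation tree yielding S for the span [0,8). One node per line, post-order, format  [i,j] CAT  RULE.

[0,8] S   >
  [0,1] S/(S\PP)   >T
    [0,1] "this" : PP
  [1,8] S\PP   <
    [1,2] "liked" : S
    [2,8] (S\PP)\S   <
      [2,7] S   <
        [2,5] PP   <
          [2,4] N   >
            [2,3] "today" : N/S
            [3,4] "heard" : S
          [4,5] "chased" : PP\N
        [5,7] S\PP   >
          [5,6] "that" : (S\PP)/N
          [6,7] "saw" : N
      [7,8] "near" : ((S\PP)\S)\S

[0,1] PP  lex  "this"
[0,1] S/(S\PP)  >T
[1,2] S  lex  "liked"
[2,3] N/S  lex  "today"
[3,4] S  lex  "heard"
[2,4] N  >  k=3
[4,5] PP\N  lex  "chased"
[2,5] PP  <  k=4
[5,6] (S\PP)/N  lex  "that"
[6,7] N  lex  "saw"
[5,7] S\PP  >  k=6
[2,7] S  <  k=5
[7,8] ((S\PP)\S)\S  lex  "near"
[2,8] (S\PP)\S  <  k=7
[1,8] S\PP  <  k=2
[0,8] S  >  k=1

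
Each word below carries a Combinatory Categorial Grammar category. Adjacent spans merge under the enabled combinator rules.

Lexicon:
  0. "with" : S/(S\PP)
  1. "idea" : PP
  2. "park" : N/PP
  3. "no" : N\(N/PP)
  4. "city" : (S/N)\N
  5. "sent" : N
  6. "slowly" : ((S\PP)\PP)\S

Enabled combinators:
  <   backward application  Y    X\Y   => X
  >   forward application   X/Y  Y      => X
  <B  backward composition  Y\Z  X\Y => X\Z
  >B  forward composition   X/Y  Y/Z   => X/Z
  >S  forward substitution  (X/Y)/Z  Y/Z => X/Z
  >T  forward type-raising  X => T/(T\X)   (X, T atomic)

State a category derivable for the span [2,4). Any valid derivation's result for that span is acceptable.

N

[0,7] S   >
  [0,1] "with" : S/(S\PP)
  [1,7] S\PP   <
    [1,2] "idea" : PP
    [2,7] (S\PP)\PP   <
      [2,6] S   >
        [2,5] S/N   <
          [2,4] N   <
            [2,3] "park" : N/PP
            [3,4] "no" : N\(N/PP)
          [4,5] "city" : (S/N)\N
        [5,6] "sent" : N
      [6,7] "slowly" : ((S\PP)\PP)\S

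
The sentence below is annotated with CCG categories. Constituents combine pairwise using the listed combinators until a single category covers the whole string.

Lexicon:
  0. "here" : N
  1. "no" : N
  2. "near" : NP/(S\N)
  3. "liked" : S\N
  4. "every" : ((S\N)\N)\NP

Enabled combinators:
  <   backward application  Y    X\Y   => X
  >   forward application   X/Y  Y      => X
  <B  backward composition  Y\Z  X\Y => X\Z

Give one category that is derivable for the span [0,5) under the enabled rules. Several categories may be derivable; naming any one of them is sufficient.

S

[0,5] S   <
  [0,1] "here" : N
  [1,5] S\N   <
    [1,2] "no" : N
    [2,5] (S\N)\N   <
      [2,4] NP   >
        [2,3] "near" : NP/(S\N)
        [3,4] "liked" : S\N
      [4,5] "every" : ((S\N)\N)\NP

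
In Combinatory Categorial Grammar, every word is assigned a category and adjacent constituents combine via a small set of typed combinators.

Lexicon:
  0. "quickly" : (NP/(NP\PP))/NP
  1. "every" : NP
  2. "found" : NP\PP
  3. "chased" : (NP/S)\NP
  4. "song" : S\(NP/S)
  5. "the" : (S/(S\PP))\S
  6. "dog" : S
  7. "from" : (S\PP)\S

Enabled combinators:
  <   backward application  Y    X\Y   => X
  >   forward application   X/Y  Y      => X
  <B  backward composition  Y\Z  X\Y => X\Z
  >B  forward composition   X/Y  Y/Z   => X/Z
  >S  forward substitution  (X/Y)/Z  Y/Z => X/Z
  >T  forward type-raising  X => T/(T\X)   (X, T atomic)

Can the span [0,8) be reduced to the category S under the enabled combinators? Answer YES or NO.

YES

[0,8] S   >
  [0,6] S/(S\PP)   <
    [0,5] S   <
      [0,3] NP   >
        [0,2] NP/(NP\PP)   >
          [0,1] "quickly" : (NP/(NP\PP))/NP
          [1,2] "every" : NP
        [2,3] "found" : NP\PP
      [3,5] S\NP   <B
        [3,4] "chased" : (NP/S)\NP
        [4,5] "song" : S\(NP/S)
    [5,6] "the" : (S/(S\PP))\S
  [6,8] S\PP   <
    [6,7] "dog" : S
    [7,8] "from" : (S\PP)\S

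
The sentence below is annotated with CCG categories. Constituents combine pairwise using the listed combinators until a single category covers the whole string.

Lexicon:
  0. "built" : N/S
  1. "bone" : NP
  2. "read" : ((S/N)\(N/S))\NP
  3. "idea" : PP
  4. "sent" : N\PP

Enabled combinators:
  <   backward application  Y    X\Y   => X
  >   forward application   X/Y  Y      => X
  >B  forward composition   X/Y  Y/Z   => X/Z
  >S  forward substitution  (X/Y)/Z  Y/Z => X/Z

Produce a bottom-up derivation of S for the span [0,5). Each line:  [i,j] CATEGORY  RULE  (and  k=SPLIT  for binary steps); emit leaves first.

[0,1] N/S  lex  "built"
[1,2] NP  lex  "bone"
[2,3] ((S/N)\(N/S))\NP  lex  "read"
[1,3] (S/N)\(N/S)  <  k=2
[0,3] S/N  <  k=1
[3,4] PP  lex  "idea"
[4,5] N\PP  lex  "sent"
[3,5] N  <  k=4
[0,5] S  >  k=3

[0,5] S   >
  [0,3] S/N   <
    [0,1] "built" : N/S
    [1,3] (S/N)\(N/S)   <
      [1,2] "bone" : NP
      [2,3] "read" : ((S/N)\(N/S))\NP
  [3,5] N   <
    [3,4] "idea" : PP
    [4,5] "sent" : N\PP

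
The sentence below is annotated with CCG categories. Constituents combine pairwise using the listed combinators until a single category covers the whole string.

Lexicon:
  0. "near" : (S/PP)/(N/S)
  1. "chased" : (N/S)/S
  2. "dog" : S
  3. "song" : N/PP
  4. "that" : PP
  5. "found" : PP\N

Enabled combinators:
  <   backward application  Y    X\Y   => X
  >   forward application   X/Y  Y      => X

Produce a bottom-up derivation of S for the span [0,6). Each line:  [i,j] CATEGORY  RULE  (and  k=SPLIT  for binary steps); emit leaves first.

[0,6] S   >
  [0,3] S/PP   >
    [0,1] "near" : (S/PP)/(N/S)
    [1,3] N/S   >
      [1,2] "chased" : (N/S)/S
      [2,3] "dog" : S
  [3,6] PP   <
    [3,5] N   >
      [3,4] "song" : N/PP
      [4,5] "that" : PP
    [5,6] "found" : PP\N

[0,1] (S/PP)/(N/S)  lex  "near"
[1,2] (N/S)/S  lex  "chased"
[2,3] S  lex  "dog"
[1,3] N/S  >  k=2
[0,3] S/PP  >  k=1
[3,4] N/PP  lex  "song"
[4,5] PP  lex  "that"
[3,5] N  >  k=4
[5,6] PP\N  lex  "found"
[3,6] PP  <  k=5
[0,6] S  >  k=3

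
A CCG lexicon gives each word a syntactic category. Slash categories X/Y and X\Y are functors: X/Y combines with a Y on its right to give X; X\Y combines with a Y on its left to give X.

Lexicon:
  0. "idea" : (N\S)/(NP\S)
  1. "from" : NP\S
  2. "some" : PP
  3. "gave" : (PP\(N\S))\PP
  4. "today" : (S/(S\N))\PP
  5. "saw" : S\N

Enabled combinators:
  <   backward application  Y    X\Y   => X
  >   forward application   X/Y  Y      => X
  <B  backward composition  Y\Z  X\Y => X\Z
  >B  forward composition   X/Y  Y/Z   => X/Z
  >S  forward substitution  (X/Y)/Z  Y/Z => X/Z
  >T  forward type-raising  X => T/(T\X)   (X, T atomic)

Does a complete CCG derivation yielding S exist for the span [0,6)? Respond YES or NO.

[0,6] S   >
  [0,5] S/(S\N)   <
    [0,4] PP   <
      [0,2] N\S   >
        [0,1] "idea" : (N\S)/(NP\S)
        [1,2] "from" : NP\S
      [2,4] PP\(N\S)   <
        [2,3] "some" : PP
        [3,4] "gave" : (PP\(N\S))\PP
    [4,5] "today" : (S/(S\N))\PP
  [5,6] "saw" : S\N

YES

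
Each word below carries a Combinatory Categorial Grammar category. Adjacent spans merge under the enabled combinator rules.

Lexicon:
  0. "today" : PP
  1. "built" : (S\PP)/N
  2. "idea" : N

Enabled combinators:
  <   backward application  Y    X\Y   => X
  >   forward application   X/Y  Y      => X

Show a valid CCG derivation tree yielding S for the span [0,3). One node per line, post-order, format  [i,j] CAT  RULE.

[0,1] PP  lex  "today"
[1,2] (S\PP)/N  lex  "built"
[2,3] N  lex  "idea"
[1,3] S\PP  >  k=2
[0,3] S  <  k=1

[0,3] S   <
  [0,1] "today" : PP
  [1,3] S\PP   >
    [1,2] "built" : (S\PP)/N
    [2,3] "idea" : N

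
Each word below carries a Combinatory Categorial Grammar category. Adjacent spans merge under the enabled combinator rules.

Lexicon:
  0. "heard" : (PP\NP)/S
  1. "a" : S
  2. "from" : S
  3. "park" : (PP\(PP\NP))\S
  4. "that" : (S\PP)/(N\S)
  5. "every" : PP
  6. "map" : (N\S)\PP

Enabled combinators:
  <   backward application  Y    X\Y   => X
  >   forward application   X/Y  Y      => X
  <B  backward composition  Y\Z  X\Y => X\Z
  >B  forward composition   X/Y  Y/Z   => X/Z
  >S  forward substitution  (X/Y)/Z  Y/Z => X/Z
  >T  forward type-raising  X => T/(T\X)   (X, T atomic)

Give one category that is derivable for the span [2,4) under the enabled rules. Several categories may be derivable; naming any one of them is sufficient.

[0,7] S   <
  [0,4] PP   <
    [0,2] PP\NP   >
      [0,1] "heard" : (PP\NP)/S
      [1,2] "a" : S
    [2,4] PP\(PP\NP)   <
      [2,3] "from" : S
      [3,4] "park" : (PP\(PP\NP))\S
  [4,7] S\PP   >
    [4,5] "that" : (S\PP)/(N\S)
    [5,7] N\S   <
      [5,6] "every" : PP
      [6,7] "map" : (N\S)\PP

PP\(PP\NP)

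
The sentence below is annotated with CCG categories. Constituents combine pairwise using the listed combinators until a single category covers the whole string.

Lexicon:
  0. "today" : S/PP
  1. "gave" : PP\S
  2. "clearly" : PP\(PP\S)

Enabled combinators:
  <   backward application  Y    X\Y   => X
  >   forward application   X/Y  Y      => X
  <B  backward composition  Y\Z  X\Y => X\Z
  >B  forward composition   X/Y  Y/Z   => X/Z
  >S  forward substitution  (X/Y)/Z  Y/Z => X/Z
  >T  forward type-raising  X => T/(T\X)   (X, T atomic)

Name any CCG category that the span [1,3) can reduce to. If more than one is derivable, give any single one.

[0,3] S   >
  [0,1] "today" : S/PP
  [1,3] PP   <
    [1,2] "gave" : PP\S
    [2,3] "clearly" : PP\(PP\S)

PP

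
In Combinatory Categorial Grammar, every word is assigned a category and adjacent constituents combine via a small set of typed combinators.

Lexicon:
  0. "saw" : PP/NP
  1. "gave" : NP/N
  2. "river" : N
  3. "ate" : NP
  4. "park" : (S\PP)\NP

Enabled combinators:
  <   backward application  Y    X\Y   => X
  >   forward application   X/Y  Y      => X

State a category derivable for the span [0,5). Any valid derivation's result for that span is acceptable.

S

[0,5] S   <
  [0,3] PP   >
    [0,1] "saw" : PP/NP
    [1,3] NP   >
      [1,2] "gave" : NP/N
      [2,3] "river" : N
  [3,5] S\PP   <
    [3,4] "ate" : NP
    [4,5] "park" : (S\PP)\NP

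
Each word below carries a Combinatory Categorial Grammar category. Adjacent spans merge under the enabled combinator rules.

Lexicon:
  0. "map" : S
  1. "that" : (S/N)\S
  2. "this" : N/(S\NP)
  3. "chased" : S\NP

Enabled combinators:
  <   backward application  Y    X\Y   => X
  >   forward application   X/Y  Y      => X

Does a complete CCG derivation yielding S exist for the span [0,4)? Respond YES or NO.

YES

[0,4] S   >
  [0,2] S/N   <
    [0,1] "map" : S
    [1,2] "that" : (S/N)\S
  [2,4] N   >
    [2,3] "this" : N/(S\NP)
    [3,4] "chased" : S\NP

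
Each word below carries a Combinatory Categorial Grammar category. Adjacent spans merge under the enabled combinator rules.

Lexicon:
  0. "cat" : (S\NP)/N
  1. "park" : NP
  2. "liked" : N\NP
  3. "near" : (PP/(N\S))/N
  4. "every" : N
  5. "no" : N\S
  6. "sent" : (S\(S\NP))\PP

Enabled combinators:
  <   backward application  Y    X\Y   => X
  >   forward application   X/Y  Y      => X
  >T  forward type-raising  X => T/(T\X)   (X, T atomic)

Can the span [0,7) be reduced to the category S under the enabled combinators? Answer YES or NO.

YES

[0,7] S   <
  [0,3] S\NP   >
    [0,1] "cat" : (S\NP)/N
    [1,3] N   <
      [1,2] "park" : NP
      [2,3] "liked" : N\NP
  [3,7] S\(S\NP)   <
    [3,6] PP   >
      [3,5] PP/(N\S)   >
        [3,4] "near" : (PP/(N\S))/N
        [4,5] "every" : N
      [5,6] "no" : N\S
    [6,7] "sent" : (S\(S\NP))\PP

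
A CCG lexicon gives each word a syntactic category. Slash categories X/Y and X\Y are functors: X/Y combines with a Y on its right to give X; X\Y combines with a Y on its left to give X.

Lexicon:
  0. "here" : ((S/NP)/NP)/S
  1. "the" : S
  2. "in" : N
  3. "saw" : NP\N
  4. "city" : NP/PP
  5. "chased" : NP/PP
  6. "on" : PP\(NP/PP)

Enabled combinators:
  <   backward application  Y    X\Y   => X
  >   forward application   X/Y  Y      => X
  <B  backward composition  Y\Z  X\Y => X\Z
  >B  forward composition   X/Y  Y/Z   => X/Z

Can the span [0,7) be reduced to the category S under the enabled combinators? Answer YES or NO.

YES

[0,7] S   >
  [0,5] S/PP   >B
    [0,4] S/NP   >
      [0,2] (S/NP)/NP   >
        [0,1] "here" : ((S/NP)/NP)/S
        [1,2] "the" : S
      [2,4] NP   <
        [2,3] "in" : N
        [3,4] "saw" : NP\N
    [4,5] "city" : NP/PP
  [5,7] PP   <
    [5,6] "chased" : NP/PP
    [6,7] "on" : PP\(NP/PP)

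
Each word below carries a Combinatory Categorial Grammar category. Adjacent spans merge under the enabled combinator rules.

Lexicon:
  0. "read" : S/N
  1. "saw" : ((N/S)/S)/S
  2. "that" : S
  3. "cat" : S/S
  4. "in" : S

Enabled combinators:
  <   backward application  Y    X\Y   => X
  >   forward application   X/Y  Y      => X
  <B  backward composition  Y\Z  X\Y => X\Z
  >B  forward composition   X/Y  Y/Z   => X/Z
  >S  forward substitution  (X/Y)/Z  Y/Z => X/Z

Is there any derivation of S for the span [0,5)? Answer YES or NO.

[0,5] S   >
  [0,1] "read" : S/N
  [1,5] N   >
    [1,4] N/S   >S
      [1,3] (N/S)/S   >
        [1,2] "saw" : ((N/S)/S)/S
        [2,3] "that" : S
      [3,4] "cat" : S/S
    [4,5] "in" : S

YES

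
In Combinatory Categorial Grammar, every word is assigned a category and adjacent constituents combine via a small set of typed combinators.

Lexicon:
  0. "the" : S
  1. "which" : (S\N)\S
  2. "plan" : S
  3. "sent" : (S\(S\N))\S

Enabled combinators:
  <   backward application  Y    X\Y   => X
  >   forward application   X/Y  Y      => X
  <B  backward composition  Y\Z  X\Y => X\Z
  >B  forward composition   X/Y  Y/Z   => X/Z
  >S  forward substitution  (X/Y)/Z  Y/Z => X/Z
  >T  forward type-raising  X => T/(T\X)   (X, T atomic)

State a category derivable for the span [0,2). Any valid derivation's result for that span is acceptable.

S\N

[0,4] S   <
  [0,2] S\N   <
    [0,1] "the" : S
    [1,2] "which" : (S\N)\S
  [2,4] S\(S\N)   <
    [2,3] "plan" : S
    [3,4] "sent" : (S\(S\N))\S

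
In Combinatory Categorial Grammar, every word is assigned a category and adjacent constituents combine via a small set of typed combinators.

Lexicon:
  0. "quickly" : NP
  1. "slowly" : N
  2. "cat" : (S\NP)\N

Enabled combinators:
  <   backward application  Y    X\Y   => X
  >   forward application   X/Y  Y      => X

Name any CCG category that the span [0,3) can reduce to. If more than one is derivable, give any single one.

S

[0,3] S   <
  [0,1] "quickly" : NP
  [1,3] S\NP   <
    [1,2] "slowly" : N
    [2,3] "cat" : (S\NP)\N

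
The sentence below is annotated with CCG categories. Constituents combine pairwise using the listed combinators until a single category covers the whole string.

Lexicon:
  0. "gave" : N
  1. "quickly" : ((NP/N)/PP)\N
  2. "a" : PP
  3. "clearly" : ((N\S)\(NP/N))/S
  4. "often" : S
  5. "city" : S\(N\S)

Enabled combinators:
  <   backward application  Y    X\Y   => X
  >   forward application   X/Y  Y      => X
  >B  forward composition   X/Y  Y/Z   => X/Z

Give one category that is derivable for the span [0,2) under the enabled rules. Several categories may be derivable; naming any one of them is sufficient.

[0,6] S   <
  [0,5] N\S   <
    [0,3] NP/N   >
      [0,2] (NP/N)/PP   <
        [0,1] "gave" : N
        [1,2] "quickly" : ((NP/N)/PP)\N
      [2,3] "a" : PP
    [3,5] (N\S)\(NP/N)   >
      [3,4] "clearly" : ((N\S)\(NP/N))/S
      [4,5] "often" : S
  [5,6] "city" : S\(N\S)

(NP/N)/PP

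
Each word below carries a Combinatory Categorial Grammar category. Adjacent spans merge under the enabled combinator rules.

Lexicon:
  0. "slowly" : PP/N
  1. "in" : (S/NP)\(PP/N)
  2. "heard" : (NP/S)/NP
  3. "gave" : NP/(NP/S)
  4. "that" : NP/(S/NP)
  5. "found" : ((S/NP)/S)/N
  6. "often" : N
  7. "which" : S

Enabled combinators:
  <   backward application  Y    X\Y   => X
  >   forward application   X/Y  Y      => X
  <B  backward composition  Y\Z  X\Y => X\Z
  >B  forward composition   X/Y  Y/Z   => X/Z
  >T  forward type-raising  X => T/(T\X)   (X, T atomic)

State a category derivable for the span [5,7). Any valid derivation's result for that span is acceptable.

[0,8] S   >
  [0,2] S/NP   <
    [0,1] "slowly" : PP/N
    [1,2] "in" : (S/NP)\(PP/N)
  [2,8] NP   >
    [2,7] NP/S   >
      [2,3] "heard" : (NP/S)/NP
      [3,7] NP   >
        [3,4] "gave" : NP/(NP/S)
        [4,7] NP/S   >B
          [4,5] "that" : NP/(S/NP)
          [5,7] (S/NP)/S   >
            [5,6] "found" : ((S/NP)/S)/N
            [6,7] "often" : N
    [7,8] "which" : S

(S/NP)/S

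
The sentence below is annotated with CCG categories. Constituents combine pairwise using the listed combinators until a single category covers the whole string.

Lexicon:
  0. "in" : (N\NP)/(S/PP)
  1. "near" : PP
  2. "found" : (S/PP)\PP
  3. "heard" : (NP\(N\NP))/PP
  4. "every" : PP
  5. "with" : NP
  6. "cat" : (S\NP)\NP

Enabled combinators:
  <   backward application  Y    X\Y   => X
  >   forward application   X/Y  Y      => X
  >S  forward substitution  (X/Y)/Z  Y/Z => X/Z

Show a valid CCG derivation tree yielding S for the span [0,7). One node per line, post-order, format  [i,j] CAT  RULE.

[0,1] (N\NP)/(S/PP)  lex  "in"
[1,2] PP  lex  "near"
[2,3] (S/PP)\PP  lex  "found"
[1,3] S/PP  <  k=2
[0,3] N\NP  >  k=1
[3,4] (NP\(N\NP))/PP  lex  "heard"
[4,5] PP  lex  "every"
[3,5] NP\(N\NP)  >  k=4
[0,5] NP  <  k=3
[5,6] NP  lex  "with"
[6,7] (S\NP)\NP  lex  "cat"
[5,7] S\NP  <  k=6
[0,7] S  <  k=5

[0,7] S   <
  [0,5] NP   <
    [0,3] N\NP   >
      [0,1] "in" : (N\NP)/(S/PP)
      [1,3] S/PP   <
        [1,2] "near" : PP
        [2,3] "found" : (S/PP)\PP
    [3,5] NP\(N\NP)   >
      [3,4] "heard" : (NP\(N\NP))/PP
      [4,5] "every" : PP
  [5,7] S\NP   <
    [5,6] "with" : NP
    [6,7] "cat" : (S\NP)\NP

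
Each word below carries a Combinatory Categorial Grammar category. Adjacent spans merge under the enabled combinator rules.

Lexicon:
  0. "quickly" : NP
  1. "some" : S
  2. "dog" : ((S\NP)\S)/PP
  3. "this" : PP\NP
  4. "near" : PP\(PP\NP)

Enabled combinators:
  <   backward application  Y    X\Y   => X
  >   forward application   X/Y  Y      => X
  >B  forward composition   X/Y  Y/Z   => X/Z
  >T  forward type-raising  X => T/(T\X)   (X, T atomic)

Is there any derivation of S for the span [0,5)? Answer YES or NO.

YES

[0,5] S   <
  [0,1] "quickly" : NP
  [1,5] S\NP   <
    [1,2] "some" : S
    [2,5] (S\NP)\S   >
      [2,3] "dog" : ((S\NP)\S)/PP
      [3,5] PP   <
        [3,4] "this" : PP\NP
        [4,5] "near" : PP\(PP\NP)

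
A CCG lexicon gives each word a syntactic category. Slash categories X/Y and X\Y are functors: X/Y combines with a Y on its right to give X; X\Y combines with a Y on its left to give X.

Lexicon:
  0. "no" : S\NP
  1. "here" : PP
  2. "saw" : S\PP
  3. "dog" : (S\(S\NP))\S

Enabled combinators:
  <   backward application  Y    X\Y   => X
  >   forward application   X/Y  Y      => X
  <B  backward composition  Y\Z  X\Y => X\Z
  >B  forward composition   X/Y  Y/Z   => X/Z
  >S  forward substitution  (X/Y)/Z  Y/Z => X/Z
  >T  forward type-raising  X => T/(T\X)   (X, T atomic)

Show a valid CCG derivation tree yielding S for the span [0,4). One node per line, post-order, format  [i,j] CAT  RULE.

[0,4] S   <
  [0,1] "no" : S\NP
  [1,4] S\(S\NP)   <
    [1,3] S   >
      [1,2] S/(S\PP)   >T
        [1,2] "here" : PP
      [2,3] "saw" : S\PP
    [3,4] "dog" : (S\(S\NP))\S

[0,1] S\NP  lex  "no"
[1,2] PP  lex  "here"
[1,2] S/(S\PP)  >T
[2,3] S\PP  lex  "saw"
[1,3] S  >  k=2
[3,4] (S\(S\NP))\S  lex  "dog"
[1,4] S\(S\NP)  <  k=3
[0,4] S  <  k=1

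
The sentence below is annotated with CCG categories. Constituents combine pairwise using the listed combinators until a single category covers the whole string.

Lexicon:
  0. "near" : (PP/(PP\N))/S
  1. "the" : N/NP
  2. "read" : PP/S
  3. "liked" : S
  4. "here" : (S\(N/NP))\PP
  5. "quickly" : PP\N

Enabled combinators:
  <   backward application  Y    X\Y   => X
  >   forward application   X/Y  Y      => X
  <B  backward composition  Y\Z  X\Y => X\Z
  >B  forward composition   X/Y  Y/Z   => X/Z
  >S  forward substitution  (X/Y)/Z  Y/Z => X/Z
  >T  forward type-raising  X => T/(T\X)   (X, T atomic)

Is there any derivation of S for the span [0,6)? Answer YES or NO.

NO

(PP/(PP\N))/S N/NP PP/S S (S\(N/NP))\PP PP\N
CKY chart[0,6] = {N/(N\PP), NP/(NP\PP), PP, PP/(PP\PP), S/(S\PP)}; S ∉ chart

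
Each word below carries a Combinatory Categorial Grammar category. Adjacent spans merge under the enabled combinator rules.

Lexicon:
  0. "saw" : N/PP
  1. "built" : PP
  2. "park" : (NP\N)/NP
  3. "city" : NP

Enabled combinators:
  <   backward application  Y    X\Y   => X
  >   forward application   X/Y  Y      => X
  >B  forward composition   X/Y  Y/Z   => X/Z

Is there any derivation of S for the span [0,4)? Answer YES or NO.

N/PP PP (NP\N)/NP NP
CKY chart[0,4] = {NP}; S ∉ chart

NO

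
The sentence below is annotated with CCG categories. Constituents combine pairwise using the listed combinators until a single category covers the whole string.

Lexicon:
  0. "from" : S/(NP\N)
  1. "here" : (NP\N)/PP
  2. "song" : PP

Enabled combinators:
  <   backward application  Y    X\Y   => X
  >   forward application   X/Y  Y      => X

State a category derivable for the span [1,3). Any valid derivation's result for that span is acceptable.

[0,3] S   >
  [0,1] "from" : S/(NP\N)
  [1,3] NP\N   >
    [1,2] "here" : (NP\N)/PP
    [2,3] "song" : PP

NP\N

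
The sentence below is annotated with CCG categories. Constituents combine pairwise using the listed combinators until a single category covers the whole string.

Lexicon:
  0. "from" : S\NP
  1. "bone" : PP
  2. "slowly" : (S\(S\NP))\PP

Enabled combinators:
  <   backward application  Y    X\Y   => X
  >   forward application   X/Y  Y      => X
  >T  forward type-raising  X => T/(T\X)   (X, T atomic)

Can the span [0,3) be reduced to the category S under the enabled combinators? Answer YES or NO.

[0,3] S   <
  [0,1] "from" : S\NP
  [1,3] S\(S\NP)   <
    [1,2] "bone" : PP
    [2,3] "slowly" : (S\(S\NP))\PP

YES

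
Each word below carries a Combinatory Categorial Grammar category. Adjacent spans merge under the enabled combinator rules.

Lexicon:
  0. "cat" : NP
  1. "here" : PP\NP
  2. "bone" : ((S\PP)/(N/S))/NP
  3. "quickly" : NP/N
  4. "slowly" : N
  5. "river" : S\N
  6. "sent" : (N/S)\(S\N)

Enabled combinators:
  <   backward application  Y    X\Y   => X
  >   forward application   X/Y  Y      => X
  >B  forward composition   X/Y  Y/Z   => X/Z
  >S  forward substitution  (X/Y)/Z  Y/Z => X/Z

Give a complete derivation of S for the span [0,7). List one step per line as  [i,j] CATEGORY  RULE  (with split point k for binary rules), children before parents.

[0,7] S   <
  [0,2] PP   <
    [0,1] "cat" : NP
    [1,2] "here" : PP\NP
  [2,7] S\PP   >
    [2,5] (S\PP)/(N/S)   >
      [2,3] "bone" : ((S\PP)/(N/S))/NP
      [3,5] NP   >
        [3,4] "quickly" : NP/N
        [4,5] "slowly" : N
    [5,7] N/S   <
      [5,6] "river" : S\N
      [6,7] "sent" : (N/S)\(S\N)

[0,1] NP  lex  "cat"
[1,2] PP\NP  lex  "here"
[0,2] PP  <  k=1
[2,3] ((S\PP)/(N/S))/NP  lex  "bone"
[3,4] NP/N  lex  "quickly"
[4,5] N  lex  "slowly"
[3,5] NP  >  k=4
[2,5] (S\PP)/(N/S)  >  k=3
[5,6] S\N  lex  "river"
[6,7] (N/S)\(S\N)  lex  "sent"
[5,7] N/S  <  k=6
[2,7] S\PP  >  k=5
[0,7] S  <  k=2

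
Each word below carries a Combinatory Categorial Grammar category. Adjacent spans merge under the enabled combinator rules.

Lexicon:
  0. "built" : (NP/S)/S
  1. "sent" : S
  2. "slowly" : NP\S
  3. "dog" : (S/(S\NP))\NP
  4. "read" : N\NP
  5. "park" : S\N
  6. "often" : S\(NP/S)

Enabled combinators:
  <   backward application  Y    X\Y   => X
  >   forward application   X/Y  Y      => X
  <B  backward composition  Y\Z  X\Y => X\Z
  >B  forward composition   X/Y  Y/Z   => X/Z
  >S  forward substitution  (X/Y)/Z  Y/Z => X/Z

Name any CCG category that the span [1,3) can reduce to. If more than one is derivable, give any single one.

[0,7] S   <
  [0,6] NP/S   >
    [0,1] "built" : (NP/S)/S
    [1,6] S   >
      [1,4] S/(S\NP)   <
        [1,3] NP   <
          [1,2] "sent" : S
          [2,3] "slowly" : NP\S
        [3,4] "dog" : (S/(S\NP))\NP
      [4,6] S\NP   <B
        [4,5] "read" : N\NP
        [5,6] "park" : S\N
  [6,7] "often" : S\(NP/S)

NP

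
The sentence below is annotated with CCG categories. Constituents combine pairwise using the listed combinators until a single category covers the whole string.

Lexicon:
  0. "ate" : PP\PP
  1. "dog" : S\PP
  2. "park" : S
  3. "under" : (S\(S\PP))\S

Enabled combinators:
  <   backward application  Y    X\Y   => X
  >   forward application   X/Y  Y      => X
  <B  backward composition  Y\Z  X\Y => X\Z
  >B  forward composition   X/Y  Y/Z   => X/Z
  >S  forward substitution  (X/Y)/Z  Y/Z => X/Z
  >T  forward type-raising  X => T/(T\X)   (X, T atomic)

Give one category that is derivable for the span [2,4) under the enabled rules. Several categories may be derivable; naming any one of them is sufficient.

[0,4] S   <
  [0,2] S\PP   <B
    [0,1] "ate" : PP\PP
    [1,2] "dog" : S\PP
  [2,4] S\(S\PP)   <
    [2,3] "park" : S
    [3,4] "under" : (S\(S\PP))\S

S\(S\PP)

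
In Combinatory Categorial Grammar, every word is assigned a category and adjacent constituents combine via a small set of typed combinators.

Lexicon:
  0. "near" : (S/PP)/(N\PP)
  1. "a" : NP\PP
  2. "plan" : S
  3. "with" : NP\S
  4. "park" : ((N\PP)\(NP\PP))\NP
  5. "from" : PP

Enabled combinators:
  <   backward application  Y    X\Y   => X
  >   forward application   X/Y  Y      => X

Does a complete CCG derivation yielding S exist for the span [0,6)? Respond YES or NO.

[0,6] S   >
  [0,5] S/PP   >
    [0,1] "near" : (S/PP)/(N\PP)
    [1,5] N\PP   <
      [1,2] "a" : NP\PP
      [2,5] (N\PP)\(NP\PP)   <
        [2,4] NP   <
          [2,3] "plan" : S
          [3,4] "with" : NP\S
        [4,5] "park" : ((N\PP)\(NP\PP))\NP
  [5,6] "from" : PP

YES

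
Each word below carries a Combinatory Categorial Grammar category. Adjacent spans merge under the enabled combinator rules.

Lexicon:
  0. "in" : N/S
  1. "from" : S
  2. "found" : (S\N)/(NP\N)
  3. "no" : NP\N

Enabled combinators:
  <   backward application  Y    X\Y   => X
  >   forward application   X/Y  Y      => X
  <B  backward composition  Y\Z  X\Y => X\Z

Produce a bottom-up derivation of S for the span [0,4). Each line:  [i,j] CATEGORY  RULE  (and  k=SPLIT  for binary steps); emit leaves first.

[0,1] N/S  lex  "in"
[1,2] S  lex  "from"
[0,2] N  >  k=1
[2,3] (S\N)/(NP\N)  lex  "found"
[3,4] NP\N  lex  "no"
[2,4] S\N  >  k=3
[0,4] S  <  k=2

[0,4] S   <
  [0,2] N   >
    [0,1] "in" : N/S
    [1,2] "from" : S
  [2,4] S\N   >
    [2,3] "found" : (S\N)/(NP\N)
    [3,4] "no" : NP\N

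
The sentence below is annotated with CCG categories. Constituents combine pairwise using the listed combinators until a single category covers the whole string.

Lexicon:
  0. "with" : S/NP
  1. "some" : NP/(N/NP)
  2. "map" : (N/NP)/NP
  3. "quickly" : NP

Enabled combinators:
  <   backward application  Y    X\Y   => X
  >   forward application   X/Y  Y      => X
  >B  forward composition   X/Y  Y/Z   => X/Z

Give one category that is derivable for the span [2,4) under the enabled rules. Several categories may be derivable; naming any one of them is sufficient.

N/NP

[0,4] S   >
  [0,1] "with" : S/NP
  [1,4] NP   >
    [1,2] "some" : NP/(N/NP)
    [2,4] N/NP   >
      [2,3] "map" : (N/NP)/NP
      [3,4] "quickly" : NP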